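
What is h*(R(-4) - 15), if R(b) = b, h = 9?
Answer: -171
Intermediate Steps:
h*(R(-4) - 15) = 9*(-4 - 15) = 9*(-19) = -171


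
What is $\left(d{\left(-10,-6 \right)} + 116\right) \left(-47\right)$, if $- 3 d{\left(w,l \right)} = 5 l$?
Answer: $-5922$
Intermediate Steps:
$d{\left(w,l \right)} = - \frac{5 l}{3}$
$\left(d{\left(-10,-6 \right)} + 116\right) \left(-47\right) = \left(\left(- \frac{5}{3}\right) \left(-6\right) + 116\right) \left(-47\right) = \left(10 + 116\right) \left(-47\right) = 126 \left(-47\right) = -5922$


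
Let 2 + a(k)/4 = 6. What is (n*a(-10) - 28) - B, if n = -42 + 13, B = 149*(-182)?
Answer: 26626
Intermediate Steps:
a(k) = 16 (a(k) = -8 + 4*6 = -8 + 24 = 16)
B = -27118
n = -29
(n*a(-10) - 28) - B = (-29*16 - 28) - 1*(-27118) = (-464 - 28) + 27118 = -492 + 27118 = 26626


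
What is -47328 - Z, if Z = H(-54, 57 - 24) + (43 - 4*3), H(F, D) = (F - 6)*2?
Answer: -47239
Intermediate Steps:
H(F, D) = -12 + 2*F (H(F, D) = (-6 + F)*2 = -12 + 2*F)
Z = -89 (Z = (-12 + 2*(-54)) + (43 - 4*3) = (-12 - 108) + (43 - 12) = -120 + 31 = -89)
-47328 - Z = -47328 - 1*(-89) = -47328 + 89 = -47239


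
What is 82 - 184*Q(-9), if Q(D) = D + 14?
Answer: -838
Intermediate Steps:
Q(D) = 14 + D
82 - 184*Q(-9) = 82 - 184*(14 - 9) = 82 - 184*5 = 82 - 920 = -838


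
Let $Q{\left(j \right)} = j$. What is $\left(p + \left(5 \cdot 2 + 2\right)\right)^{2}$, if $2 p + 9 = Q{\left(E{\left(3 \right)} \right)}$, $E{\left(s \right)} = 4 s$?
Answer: $\frac{729}{4} \approx 182.25$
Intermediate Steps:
$p = \frac{3}{2}$ ($p = - \frac{9}{2} + \frac{4 \cdot 3}{2} = - \frac{9}{2} + \frac{1}{2} \cdot 12 = - \frac{9}{2} + 6 = \frac{3}{2} \approx 1.5$)
$\left(p + \left(5 \cdot 2 + 2\right)\right)^{2} = \left(\frac{3}{2} + \left(5 \cdot 2 + 2\right)\right)^{2} = \left(\frac{3}{2} + \left(10 + 2\right)\right)^{2} = \left(\frac{3}{2} + 12\right)^{2} = \left(\frac{27}{2}\right)^{2} = \frac{729}{4}$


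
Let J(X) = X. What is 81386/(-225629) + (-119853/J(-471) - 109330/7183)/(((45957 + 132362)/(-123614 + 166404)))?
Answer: 235317574700010816/4124823521918171 ≈ 57.049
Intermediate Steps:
81386/(-225629) + (-119853/J(-471) - 109330/7183)/(((45957 + 132362)/(-123614 + 166404))) = 81386/(-225629) + (-119853/(-471) - 109330/7183)/(((45957 + 132362)/(-123614 + 166404))) = 81386*(-1/225629) + (-119853*(-1/471) - 109330*1/7183)/((178319/42790)) = -81386/225629 + (39951/157 - 109330/7183)/((178319*(1/42790))) = -81386/225629 + 269803223/(1127731*(178319/42790)) = -81386/225629 + (269803223/1127731)*(42790/178319) = -81386/225629 + 1049534537470/18281442199 = 235317574700010816/4124823521918171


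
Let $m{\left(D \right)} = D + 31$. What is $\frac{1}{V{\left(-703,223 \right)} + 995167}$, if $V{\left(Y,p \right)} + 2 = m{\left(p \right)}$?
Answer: $\frac{1}{995419} \approx 1.0046 \cdot 10^{-6}$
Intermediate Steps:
$m{\left(D \right)} = 31 + D$
$V{\left(Y,p \right)} = 29 + p$ ($V{\left(Y,p \right)} = -2 + \left(31 + p\right) = 29 + p$)
$\frac{1}{V{\left(-703,223 \right)} + 995167} = \frac{1}{\left(29 + 223\right) + 995167} = \frac{1}{252 + 995167} = \frac{1}{995419}$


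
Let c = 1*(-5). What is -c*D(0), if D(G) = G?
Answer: 0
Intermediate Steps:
c = -5
-c*D(0) = -(-5)*0 = -1*0 = 0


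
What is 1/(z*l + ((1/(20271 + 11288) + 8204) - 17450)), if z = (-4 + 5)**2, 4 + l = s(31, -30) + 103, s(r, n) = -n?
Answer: -31559/287723402 ≈ -0.00010969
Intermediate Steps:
l = 129 (l = -4 + (-1*(-30) + 103) = -4 + (30 + 103) = -4 + 133 = 129)
z = 1 (z = 1**2 = 1)
1/(z*l + ((1/(20271 + 11288) + 8204) - 17450)) = 1/(1*129 + ((1/(20271 + 11288) + 8204) - 17450)) = 1/(129 + ((1/31559 + 8204) - 17450)) = 1/(129 + (258910037/31559 - 17450)) = 1/(129 - 291794513/31559) = 1/(-287723402/31559) = -31559/287723402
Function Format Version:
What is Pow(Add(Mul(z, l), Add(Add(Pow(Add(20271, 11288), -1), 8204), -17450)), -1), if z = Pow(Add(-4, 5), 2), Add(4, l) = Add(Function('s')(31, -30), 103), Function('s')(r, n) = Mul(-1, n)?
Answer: Rational(-31559, 287723402) ≈ -0.00010969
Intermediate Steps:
l = 129 (l = Add(-4, Add(Mul(-1, -30), 103)) = Add(-4, Add(30, 103)) = Add(-4, 133) = 129)
z = 1 (z = Pow(1, 2) = 1)
Pow(Add(Mul(z, l), Add(Add(Pow(Add(20271, 11288), -1), 8204), -17450)), -1) = Pow(Add(Mul(1, 129), Add(Add(Pow(Add(20271, 11288), -1), 8204), -17450)), -1) = Pow(Add(129, Add(Add(Pow(31559, -1), 8204), -17450)), -1) = Pow(Add(129, Add(Add(Rational(1, 31559), 8204), -17450)), -1) = Pow(Add(129, Add(Rational(258910037, 31559), -17450)), -1) = Pow(Add(129, Rational(-291794513, 31559)), -1) = Pow(Rational(-287723402, 31559), -1) = Rational(-31559, 287723402)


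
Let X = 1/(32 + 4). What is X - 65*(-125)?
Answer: 292501/36 ≈ 8125.0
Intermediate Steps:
X = 1/36 ≈ 0.027778
X - 65*(-125) = 1/36 - 65*(-125) = 1/36 + 8125 = 292501/36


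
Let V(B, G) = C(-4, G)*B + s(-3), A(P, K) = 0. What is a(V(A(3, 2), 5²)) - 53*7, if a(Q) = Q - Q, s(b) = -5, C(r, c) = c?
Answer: -371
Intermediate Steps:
V(B, G) = -5 + B*G (V(B, G) = G*B - 5 = B*G - 5 = -5 + B*G)
a(Q) = 0
a(V(A(3, 2), 5²)) - 53*7 = 0 - 53*7 = 0 - 1*371 = 0 - 371 = -371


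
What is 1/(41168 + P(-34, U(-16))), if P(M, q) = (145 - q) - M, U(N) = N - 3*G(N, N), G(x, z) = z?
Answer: 1/41315 ≈ 2.4204e-5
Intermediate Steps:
U(N) = -2*N (U(N) = N - 3*N = -2*N)
P(M, q) = 145 - M - q
1/(41168 + P(-34, U(-16))) = 1/(41168 + (145 - 1*(-34) - (-2)*(-16))) = 1/(41168 + (145 + 34 - 1*32)) = 1/(41168 + (145 + 34 - 32)) = 1/(41168 + 147) = 1/41315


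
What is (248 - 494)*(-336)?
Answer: 82656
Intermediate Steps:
(248 - 494)*(-336) = -246*(-336) = 82656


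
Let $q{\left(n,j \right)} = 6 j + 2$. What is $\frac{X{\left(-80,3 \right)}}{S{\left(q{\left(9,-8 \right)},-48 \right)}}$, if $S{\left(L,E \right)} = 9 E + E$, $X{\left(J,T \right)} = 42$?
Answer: $- \frac{7}{80} \approx -0.0875$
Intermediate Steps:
$q{\left(n,j \right)} = 2 + 6 j$
$S{\left(L,E \right)} = 10 E$
$\frac{X{\left(-80,3 \right)}}{S{\left(q{\left(9,-8 \right)},-48 \right)}} = \frac{42}{10 \left(-48\right)} = \frac{42}{-480} = 42 \left(- \frac{1}{480}\right) = - \frac{7}{80}$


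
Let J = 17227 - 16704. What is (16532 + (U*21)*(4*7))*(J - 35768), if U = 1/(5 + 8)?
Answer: -7595438480/13 ≈ -5.8426e+8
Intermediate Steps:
U = 1/13 ≈ 0.076923
J = 523
(16532 + (U*21)*(4*7))*(J - 35768) = (16532 + ((1/13)*21)*(4*7))*(523 - 35768) = (16532 + (21/13)*28)*(-35245) = (16532 + 588/13)*(-35245) = (215504/13)*(-35245) = -7595438480/13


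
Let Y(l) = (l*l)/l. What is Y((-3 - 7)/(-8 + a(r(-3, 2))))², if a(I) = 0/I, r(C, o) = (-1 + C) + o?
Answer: 25/16 ≈ 1.5625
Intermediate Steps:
r(C, o) = -1 + C + o
a(I) = 0
Y(l) = l (Y(l) = l²/l = l)
Y((-3 - 7)/(-8 + a(r(-3, 2))))² = ((-3 - 7)/(-8 + 0))² = (-10/(-8))² = (-10*(-⅛))² = (5/4)² = 25/16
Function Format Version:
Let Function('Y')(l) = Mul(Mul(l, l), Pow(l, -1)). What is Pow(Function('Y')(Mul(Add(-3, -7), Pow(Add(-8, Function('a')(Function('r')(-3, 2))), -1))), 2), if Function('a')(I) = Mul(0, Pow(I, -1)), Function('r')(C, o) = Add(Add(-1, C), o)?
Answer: Rational(25, 16) ≈ 1.5625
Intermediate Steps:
Function('r')(C, o) = Add(-1, C, o)
Function('a')(I) = 0
Function('Y')(l) = l (Function('Y')(l) = Mul(Pow(l, 2), Pow(l, -1)) = l)
Pow(Function('Y')(Mul(Add(-3, -7), Pow(Add(-8, Function('a')(Function('r')(-3, 2))), -1))), 2) = Pow(Mul(Add(-3, -7), Pow(Add(-8, 0), -1)), 2) = Pow(Mul(-10, Pow(-8, -1)), 2) = Pow(Mul(-10, Rational(-1, 8)), 2) = Pow(Rational(5, 4), 2) = Rational(25, 16)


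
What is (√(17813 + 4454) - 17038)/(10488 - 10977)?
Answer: 17038/489 - √22267/489 ≈ 34.537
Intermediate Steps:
(√(17813 + 4454) - 17038)/(10488 - 10977) = (√22267 - 17038)/(-489) = (-17038 + √22267)*(-1/489) = 17038/489 - √22267/489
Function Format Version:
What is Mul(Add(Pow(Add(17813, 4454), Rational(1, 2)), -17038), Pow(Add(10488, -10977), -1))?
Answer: Add(Rational(17038, 489), Mul(Rational(-1, 489), Pow(22267, Rational(1, 2)))) ≈ 34.537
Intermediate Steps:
Mul(Add(Pow(Add(17813, 4454), Rational(1, 2)), -17038), Pow(Add(10488, -10977), -1)) = Mul(Add(Pow(22267, Rational(1, 2)), -17038), Pow(-489, -1)) = Mul(Add(-17038, Pow(22267, Rational(1, 2))), Rational(-1, 489)) = Add(Rational(17038, 489), Mul(Rational(-1, 489), Pow(22267, Rational(1, 2))))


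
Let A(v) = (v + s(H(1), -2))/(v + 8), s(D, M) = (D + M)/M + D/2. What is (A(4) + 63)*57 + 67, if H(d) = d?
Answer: 14727/4 ≈ 3681.8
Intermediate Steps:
s(D, M) = D/2 + (D + M)/M (s(D, M) = (D + M)/M + D*(1/2) = (D + M)/M + D/2 = D/2 + (D + M)/M)
A(v) = (1 + v)/(8 + v) (A(v) = (v + (1 + (1/2)*1 + 1/(-2)))/(v + 8) = (v + (1 + 1/2 + 1*(-1/2)))/(8 + v) = (v + (1 + 1/2 - 1/2))/(8 + v) = (v + 1)/(8 + v) = (1 + v)/(8 + v))
(A(4) + 63)*57 + 67 = ((1 + 4)/(8 + 4) + 63)*57 + 67 = (5/12 + 63)*57 + 67 = (761/12)*57 + 67 = 14459/4 + 67 = 14727/4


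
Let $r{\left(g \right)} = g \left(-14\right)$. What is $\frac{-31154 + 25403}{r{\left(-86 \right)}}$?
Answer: $- \frac{5751}{1204} \approx -4.7766$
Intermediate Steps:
$r{\left(g \right)} = - 14 g$
$\frac{-31154 + 25403}{r{\left(-86 \right)}} = \frac{-31154 + 25403}{\left(-14\right) \left(-86\right)} = - \frac{5751}{1204}$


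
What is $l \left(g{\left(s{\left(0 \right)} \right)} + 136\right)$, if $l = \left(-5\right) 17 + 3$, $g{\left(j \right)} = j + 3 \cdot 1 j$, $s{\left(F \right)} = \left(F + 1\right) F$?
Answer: $-11152$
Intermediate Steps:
$s{\left(F \right)} = F \left(1 + F\right)$ ($s{\left(F \right)} = \left(1 + F\right) F = F \left(1 + F\right)$)
$g{\left(j \right)} = 4 j$ ($g{\left(j \right)} = j + 3 j = 4 j$)
$l = -82$ ($l = -85 + 3 = -82$)
$l \left(g{\left(s{\left(0 \right)} \right)} + 136\right) = - 82 \left(4 \cdot 0 \left(1 + 0\right) + 136\right) = - 82 \left(4 \cdot 0 \cdot 1 + 136\right) = - 82 \left(4 \cdot 0 + 136\right) = - 82 \left(0 + 136\right) = \left(-82\right) 136 = -11152$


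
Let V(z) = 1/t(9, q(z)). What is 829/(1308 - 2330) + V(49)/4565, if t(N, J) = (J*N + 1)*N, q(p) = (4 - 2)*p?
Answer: -30074506573/37076172210 ≈ -0.81115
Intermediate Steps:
q(p) = 2*p
t(N, J) = N*(1 + J*N) (t(N, J) = (1 + J*N)*N = N*(1 + J*N))
V(z) = 1/(9 + 162*z) (V(z) = 1/(9*(1 + (2*z)*9)) = 1/(9*(1 + 18*z)) = 1/(9 + 162*z))
829/(1308 - 2330) + V(49)/4565 = 829/(1308 - 2330) + (1/(9*(1 + 18*49)))/4565 = 829/(-1022) + (1/(9*(1 + 882)))*(1/4565) = 829*(-1/1022) + ((⅑)/883)*(1/4565) = -829/1022 + ((⅑)*(1/883))*(1/4565) = -829/1022 + (1/7947)*(1/4565) = -829/1022 + 1/36278055 = -30074506573/37076172210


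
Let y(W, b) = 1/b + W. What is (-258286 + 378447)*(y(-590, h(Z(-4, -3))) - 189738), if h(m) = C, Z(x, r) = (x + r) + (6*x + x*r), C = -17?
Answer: -388790167897/17 ≈ -2.2870e+10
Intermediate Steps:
Z(x, r) = r + 7*x + r*x (Z(x, r) = (r + x) + (6*x + r*x) = r + 7*x + r*x)
h(m) = -17
y(W, b) = W + 1/b
(-258286 + 378447)*(y(-590, h(Z(-4, -3))) - 189738) = (-258286 + 378447)*((-590 + 1/(-17)) - 189738) = 120161*((-590 - 1/17) - 189738) = 120161*(-10031/17 - 189738) = 120161*(-3235577/17) = -388790167897/17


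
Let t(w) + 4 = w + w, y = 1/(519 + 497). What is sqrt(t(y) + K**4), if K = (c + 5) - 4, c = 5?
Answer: sqrt(83354799)/254 ≈ 35.944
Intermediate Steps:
K = 6 (K = (5 + 5) - 4 = 10 - 4 = 6)
y = 1/1016 ≈ 0.00098425
t(w) = -4 + 2*w (t(w) = -4 + (w + w) = -4 + 2*w)
sqrt(t(y) + K**4) = sqrt((-4 + 2*(1/1016)) + 6**4) = sqrt((-4 + 1/508) + 1296) = sqrt(-2031/508 + 1296) = sqrt(656337/508) = sqrt(83354799)/254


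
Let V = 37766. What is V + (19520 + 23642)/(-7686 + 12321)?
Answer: 175088572/4635 ≈ 37775.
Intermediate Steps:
V + (19520 + 23642)/(-7686 + 12321) = 37766 + (19520 + 23642)/(-7686 + 12321) = 37766 + 43162/4635 = 175088572/4635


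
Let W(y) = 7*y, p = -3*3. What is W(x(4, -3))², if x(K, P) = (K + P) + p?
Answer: 3136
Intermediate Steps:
p = -9
x(K, P) = -9 + K + P (x(K, P) = (K + P) - 9 = -9 + K + P)
W(x(4, -3))² = (7*(-9 + 4 - 3))² = (7*(-8))² = (-56)² = 3136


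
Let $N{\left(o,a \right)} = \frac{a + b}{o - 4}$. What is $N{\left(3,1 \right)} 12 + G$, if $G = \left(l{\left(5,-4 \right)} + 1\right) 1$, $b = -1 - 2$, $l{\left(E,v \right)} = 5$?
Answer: $30$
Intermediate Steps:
$b = -3$
$G = 6$ ($G = \left(5 + 1\right) 1 = 6 \cdot 1 = 6$)
$N{\left(o,a \right)} = \frac{-3 + a}{-4 + o}$ ($N{\left(o,a \right)} = \frac{a - 3}{o - 4} = \frac{-3 + a}{-4 + o}$)
$N{\left(3,1 \right)} 12 + G = \frac{-3 + 1}{-4 + 3} \cdot 12 + 6 = \frac{1}{-1} \left(-2\right) 12 + 6 = \left(-1\right) \left(-2\right) 12 + 6 = 2 \cdot 12 + 6 = 24 + 6 = 30$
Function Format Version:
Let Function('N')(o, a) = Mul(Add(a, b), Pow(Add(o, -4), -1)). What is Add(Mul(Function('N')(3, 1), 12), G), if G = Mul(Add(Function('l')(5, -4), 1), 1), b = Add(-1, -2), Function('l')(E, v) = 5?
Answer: 30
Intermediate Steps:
b = -3
G = 6 (G = Mul(Add(5, 1), 1) = Mul(6, 1) = 6)
Function('N')(o, a) = Mul(Pow(Add(-4, o), -1), Add(-3, a)) (Function('N')(o, a) = Mul(Add(a, -3), Pow(Add(o, -4), -1)) = Mul(Add(-3, a), Pow(Add(-4, o), -1)) = Mul(Pow(Add(-4, o), -1), Add(-3, a)))
Add(Mul(Function('N')(3, 1), 12), G) = Add(Mul(Mul(Pow(Add(-4, 3), -1), Add(-3, 1)), 12), 6) = Add(Mul(Mul(Pow(-1, -1), -2), 12), 6) = Add(Mul(Mul(-1, -2), 12), 6) = Add(Mul(2, 12), 6) = Add(24, 6) = 30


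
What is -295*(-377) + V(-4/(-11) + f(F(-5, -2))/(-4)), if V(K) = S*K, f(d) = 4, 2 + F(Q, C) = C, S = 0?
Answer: 111215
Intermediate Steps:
F(Q, C) = -2 + C
V(K) = 0 (V(K) = 0*K = 0)
-295*(-377) + V(-4/(-11) + f(F(-5, -2))/(-4)) = -295*(-377) + 0 = 111215 + 0 = 111215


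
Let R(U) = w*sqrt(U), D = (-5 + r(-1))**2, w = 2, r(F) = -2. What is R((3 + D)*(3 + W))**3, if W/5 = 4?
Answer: 19136*sqrt(299) ≈ 3.3089e+5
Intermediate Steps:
W = 20 (W = 5*4 = 20)
D = 49 (D = (-5 - 2)**2 = (-7)**2 = 49)
R(U) = 2*sqrt(U)
R((3 + D)*(3 + W))**3 = (2*sqrt((3 + 49)*(3 + 20)))**3 = (2*sqrt(52*23))**3 = (2*sqrt(1196))**3 = (2*(2*sqrt(299)))**3 = (4*sqrt(299))**3 = 19136*sqrt(299)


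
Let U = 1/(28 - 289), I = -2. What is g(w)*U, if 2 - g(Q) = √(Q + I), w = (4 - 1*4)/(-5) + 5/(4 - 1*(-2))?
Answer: -2/261 + I*√42/1566 ≈ -0.0076628 + 0.0041384*I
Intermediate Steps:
w = ⅚ (w = (4 - 4)*(-⅕) + 5/(4 + 2) = 0*(-⅕) + 5/6 = 0 + 5*(⅙) = 0 + ⅚ = ⅚ ≈ 0.83333)
g(Q) = 2 - √(-2 + Q) (g(Q) = 2 - √(Q - 2) = 2 - √(-2 + Q))
U = -1/261 (U = 1/(-261) = -1/261 ≈ -0.0038314)
g(w)*U = (2 - √(-2 + ⅚))*(-1/261) = (2 - √(-7/6))*(-1/261) = (2 - I*√42/6)*(-1/261) = -2/261 + I*√42/1566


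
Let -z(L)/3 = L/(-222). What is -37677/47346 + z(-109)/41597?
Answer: -9665139435/12144951299 ≈ -0.79582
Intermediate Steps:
z(L) = L/74 (z(L) = -3*L/(-222) = -3*L*(-1)/222 = -(-1)*L/74 = L/74)
-37677/47346 + z(-109)/41597 = -37677/47346 + ((1/74)*(-109))/41597 = -37677*1/47346 - 109/74*1/41597 = -12559/15782 - 109/3078178 = -9665139435/12144951299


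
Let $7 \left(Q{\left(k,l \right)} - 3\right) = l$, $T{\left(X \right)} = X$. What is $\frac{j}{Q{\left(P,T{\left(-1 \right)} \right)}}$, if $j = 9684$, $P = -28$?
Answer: $\frac{16947}{5} \approx 3389.4$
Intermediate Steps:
$Q{\left(k,l \right)} = 3 + \frac{l}{7}$
$\frac{j}{Q{\left(P,T{\left(-1 \right)} \right)}} = \frac{9684}{3 + \frac{1}{7} \left(-1\right)} = \frac{9684}{3 - \frac{1}{7}} = \frac{9684}{\frac{20}{7}} = 9684 \cdot \frac{7}{20} = \frac{16947}{5}$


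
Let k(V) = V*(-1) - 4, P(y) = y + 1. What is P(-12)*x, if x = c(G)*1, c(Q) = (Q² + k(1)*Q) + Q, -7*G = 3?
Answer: -1023/49 ≈ -20.878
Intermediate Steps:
P(y) = 1 + y
G = -3/7 (G = -⅐*3 = -3/7 ≈ -0.42857)
k(V) = -4 - V (k(V) = -V - 4 = -4 - V)
c(Q) = Q² - 4*Q (c(Q) = (Q² + (-4 - 1*1)*Q) + Q = (Q² + (-4 - 1)*Q) + Q = (Q² - 5*Q) + Q = Q² - 4*Q)
x = 93/49 (x = -3*(-4 - 3/7)/7*1 = -3/7*(-31/7)*1 = (93/49)*1 = 93/49 ≈ 1.8980)
P(-12)*x = (1 - 12)*(93/49) = -11*93/49 = -1023/49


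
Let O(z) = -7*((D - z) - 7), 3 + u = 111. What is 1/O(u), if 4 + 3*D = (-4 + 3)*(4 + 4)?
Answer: 1/833 ≈ 0.0012005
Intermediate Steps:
u = 108 (u = -3 + 111 = 108)
D = -4 (D = -4/3 + ((-4 + 3)*(4 + 4))/3 = -4/3 + (-1*8)/3 = -4/3 + (1/3)*(-8) = -4/3 - 8/3 = -4)
O(z) = 77 + 7*z (O(z) = -7*((-4 - z) - 7) = -7*(-11 - z) = 77 + 7*z)
1/O(u) = 1/(77 + 7*108) = 1/(77 + 756) = 1/833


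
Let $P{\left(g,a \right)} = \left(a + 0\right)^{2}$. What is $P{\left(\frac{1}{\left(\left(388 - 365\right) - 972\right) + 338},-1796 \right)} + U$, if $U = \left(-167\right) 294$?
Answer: $3176518$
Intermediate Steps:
$P{\left(g,a \right)} = a^{2}$
$U = -49098$
$P{\left(\frac{1}{\left(\left(388 - 365\right) - 972\right) + 338},-1796 \right)} + U = \left(-1796\right)^{2} - 49098 = 3225616 - 49098 = 3176518$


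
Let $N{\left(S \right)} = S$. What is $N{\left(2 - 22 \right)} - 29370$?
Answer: $-29390$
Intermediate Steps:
$N{\left(2 - 22 \right)} - 29370 = \left(2 - 22\right) - 29370 = -20 - 29370 = -29390$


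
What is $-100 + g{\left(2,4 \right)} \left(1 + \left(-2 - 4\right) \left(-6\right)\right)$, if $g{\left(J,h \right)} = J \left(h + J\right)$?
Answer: $344$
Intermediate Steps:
$g{\left(J,h \right)} = J \left(J + h\right)$
$-100 + g{\left(2,4 \right)} \left(1 + \left(-2 - 4\right) \left(-6\right)\right) = -100 + 2 \left(2 + 4\right) \left(1 + \left(-2 - 4\right) \left(-6\right)\right) = -100 + 2 \cdot 6 \left(1 + \left(-2 - 4\right) \left(-6\right)\right) = -100 + 12 \left(1 - -36\right) = -100 + 12 \left(1 + 36\right) = -100 + 12 \cdot 37 = -100 + 444 = 344$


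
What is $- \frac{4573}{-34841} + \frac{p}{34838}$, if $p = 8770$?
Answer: $\frac{232434872}{606895379} \approx 0.38299$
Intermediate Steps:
$- \frac{4573}{-34841} + \frac{p}{34838} = - \frac{4573}{-34841} + \frac{8770}{34838} = \left(-4573\right) \left(- \frac{1}{34841}\right) + 8770 \cdot \frac{1}{34838} = \frac{4573}{34841} + \frac{4385}{17419} = \frac{232434872}{606895379}$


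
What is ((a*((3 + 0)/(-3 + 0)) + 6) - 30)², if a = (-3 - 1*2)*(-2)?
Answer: 1156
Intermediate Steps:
a = 10 (a = (-3 - 2)*(-2) = -5*(-2) = 10)
((a*((3 + 0)/(-3 + 0)) + 6) - 30)² = ((10*((3 + 0)/(-3 + 0)) + 6) - 30)² = ((10*(3/(-3)) + 6) - 30)² = ((10*(3*(-⅓)) + 6) - 30)² = ((10*(-1) + 6) - 30)² = ((-10 + 6) - 30)² = (-4 - 30)² = (-34)² = 1156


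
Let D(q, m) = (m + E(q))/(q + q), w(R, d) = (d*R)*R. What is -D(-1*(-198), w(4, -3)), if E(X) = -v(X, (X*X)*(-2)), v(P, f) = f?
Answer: -6530/33 ≈ -197.88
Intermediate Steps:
w(R, d) = d*R**2 (w(R, d) = (R*d)*R = d*R**2)
E(X) = 2*X**2 (E(X) = -X*X*(-2) = -X**2*(-2) = -(-2)*X**2 = 2*X**2)
D(q, m) = (m + 2*q**2)/(2*q) (D(q, m) = (m + 2*q**2)/(q + q) = (m + 2*q**2)/((2*q)) = (m + 2*q**2)*(1/(2*q)) = (m + 2*q**2)/(2*q))
-D(-1*(-198), w(4, -3)) = -(-1*(-198) + (-3*4**2)/(2*((-1*(-198))))) = -(198 + (1/2)*(-3*16)/198) = -(198 + (1/2)*(-48)*(1/198)) = -(198 - 4/33) = -1*6530/33 = -6530/33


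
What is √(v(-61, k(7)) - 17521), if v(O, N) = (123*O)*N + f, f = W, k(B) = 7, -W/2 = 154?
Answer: 5*I*√2814 ≈ 265.24*I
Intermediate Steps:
W = -308 (W = -2*154 = -308)
f = -308
v(O, N) = -308 + 123*N*O (v(O, N) = (123*O)*N - 308 = 123*N*O - 308 = -308 + 123*N*O)
√(v(-61, k(7)) - 17521) = √((-308 + 123*7*(-61)) - 17521) = √((-308 - 52521) - 17521) = √(-52829 - 17521) = √(-70350) = 5*I*√2814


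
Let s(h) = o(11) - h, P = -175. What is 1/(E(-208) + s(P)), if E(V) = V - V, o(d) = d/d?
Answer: 1/176 ≈ 0.0056818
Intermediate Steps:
o(d) = 1
s(h) = 1 - h
E(V) = 0
1/(E(-208) + s(P)) = 1/(0 + (1 - 1*(-175))) = 1/(0 + (1 + 175)) = 1/(0 + 176) = 1/176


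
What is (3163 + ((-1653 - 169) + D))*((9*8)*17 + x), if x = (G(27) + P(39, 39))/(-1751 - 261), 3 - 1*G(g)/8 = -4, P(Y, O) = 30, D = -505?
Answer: 514683818/503 ≈ 1.0232e+6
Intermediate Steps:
G(g) = 56 (G(g) = 24 - 8*(-4) = 24 + 32 = 56)
x = -43/1006 (x = (56 + 30)/(-1751 - 261) = 86/(-2012) = 86*(-1/2012) = -43/1006 ≈ -0.042744)
(3163 + ((-1653 - 169) + D))*((9*8)*17 + x) = (3163 + ((-1653 - 169) - 505))*((9*8)*17 - 43/1006) = (3163 + (-1822 - 505))*(72*17 - 43/1006) = (3163 - 2327)*(1224 - 43/1006) = 836*(1231301/1006) = 514683818/503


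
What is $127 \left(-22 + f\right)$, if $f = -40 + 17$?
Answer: $-5715$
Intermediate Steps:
$f = -23$
$127 \left(-22 + f\right) = 127 \left(-22 - 23\right) = 127 \left(-45\right) = -5715$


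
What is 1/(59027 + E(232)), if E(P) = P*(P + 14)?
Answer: 1/116099 ≈ 8.6133e-6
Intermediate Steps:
E(P) = P*(14 + P)
1/(59027 + E(232)) = 1/(59027 + 232*(14 + 232)) = 1/(59027 + 232*246) = 1/(59027 + 57072) = 1/116099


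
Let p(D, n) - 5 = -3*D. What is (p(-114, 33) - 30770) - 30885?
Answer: -61308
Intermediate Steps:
p(D, n) = 5 - 3*D
(p(-114, 33) - 30770) - 30885 = ((5 - 3*(-114)) - 30770) - 30885 = ((5 + 342) - 30770) - 30885 = (347 - 30770) - 30885 = -30423 - 30885 = -61308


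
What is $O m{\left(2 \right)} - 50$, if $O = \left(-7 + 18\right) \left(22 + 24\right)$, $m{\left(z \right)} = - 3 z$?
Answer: $-3086$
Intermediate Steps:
$O = 506$ ($O = 11 \cdot 46 = 506$)
$O m{\left(2 \right)} - 50 = 506 \left(\left(-3\right) 2\right) - 50 = 506 \left(-6\right) - 50 = -3036 - 50 = -3086$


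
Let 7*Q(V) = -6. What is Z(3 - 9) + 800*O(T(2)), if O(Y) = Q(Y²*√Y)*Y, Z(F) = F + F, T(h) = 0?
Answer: -12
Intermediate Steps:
Q(V) = -6/7 (Q(V) = (⅐)*(-6) = -6/7)
Z(F) = 2*F
O(Y) = -6*Y/7
Z(3 - 9) + 800*O(T(2)) = 2*(3 - 9) + 800*(-6/7*0) = 2*(-6) + 800*0 = -12 + 0 = -12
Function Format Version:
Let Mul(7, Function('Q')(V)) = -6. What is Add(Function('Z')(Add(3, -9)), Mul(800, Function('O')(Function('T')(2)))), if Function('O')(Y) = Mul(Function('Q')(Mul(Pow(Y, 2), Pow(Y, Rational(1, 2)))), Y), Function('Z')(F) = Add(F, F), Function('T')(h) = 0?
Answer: -12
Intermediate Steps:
Function('Q')(V) = Rational(-6, 7) (Function('Q')(V) = Mul(Rational(1, 7), -6) = Rational(-6, 7))
Function('Z')(F) = Mul(2, F)
Function('O')(Y) = Mul(Rational(-6, 7), Y)
Add(Function('Z')(Add(3, -9)), Mul(800, Function('O')(Function('T')(2)))) = Add(Mul(2, Add(3, -9)), Mul(800, Mul(Rational(-6, 7), 0))) = Add(Mul(2, -6), Mul(800, 0)) = Add(-12, 0) = -12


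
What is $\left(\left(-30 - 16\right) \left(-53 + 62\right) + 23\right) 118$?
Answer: $-46138$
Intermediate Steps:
$\left(\left(-30 - 16\right) \left(-53 + 62\right) + 23\right) 118 = \left(\left(-46\right) 9 + 23\right) 118 = \left(-414 + 23\right) 118 = \left(-391\right) 118 = -46138$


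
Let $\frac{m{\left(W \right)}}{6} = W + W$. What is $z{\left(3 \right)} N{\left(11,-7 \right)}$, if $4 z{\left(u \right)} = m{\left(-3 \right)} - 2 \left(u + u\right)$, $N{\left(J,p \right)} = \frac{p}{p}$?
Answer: $-12$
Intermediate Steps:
$m{\left(W \right)} = 12 W$ ($m{\left(W \right)} = 6 \left(W + W\right) = 6 \cdot 2 W = 12 W$)
$N{\left(J,p \right)} = 1$
$z{\left(u \right)} = -9 - u$ ($z{\left(u \right)} = \frac{12 \left(-3\right) - 2 \left(u + u\right)}{4} = \frac{-36 - 2 \cdot 2 u}{4} = \frac{-36 - 4 u}{4} = -9 - u$)
$z{\left(3 \right)} N{\left(11,-7 \right)} = \left(-9 - 3\right) 1 = \left(-12\right) 1 = -12$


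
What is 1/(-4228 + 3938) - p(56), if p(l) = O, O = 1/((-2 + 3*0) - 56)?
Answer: 2/145 ≈ 0.013793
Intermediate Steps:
O = -1/58 (O = 1/((-2 + 0) - 56) = 1/(-2 - 56) = 1/(-58) = -1/58 ≈ -0.017241)
p(l) = -1/58
1/(-4228 + 3938) - p(56) = 1/(-4228 + 3938) - 1*(-1/58) = 1/(-290) + 1/58 = -1/290 + 1/58 = 2/145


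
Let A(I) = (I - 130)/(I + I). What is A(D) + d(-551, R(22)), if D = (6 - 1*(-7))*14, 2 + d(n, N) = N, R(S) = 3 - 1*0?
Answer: 8/7 ≈ 1.1429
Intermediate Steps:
R(S) = 3 (R(S) = 3 + 0 = 3)
d(n, N) = -2 + N
D = 182 (D = (6 + 7)*14 = 13*14 = 182)
A(I) = (-130 + I)/(2*I) (A(I) = (-130 + I)/((2*I)) = (-130 + I)*(1/(2*I)) = (-130 + I)/(2*I))
A(D) + d(-551, R(22)) = (½)*(-130 + 182)/182 + (-2 + 3) = (½)*(1/182)*52 + 1 = ⅐ + 1 = 8/7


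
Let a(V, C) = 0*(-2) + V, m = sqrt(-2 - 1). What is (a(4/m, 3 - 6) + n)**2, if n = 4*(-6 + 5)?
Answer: 32/3 + 32*I*sqrt(3)/3 ≈ 10.667 + 18.475*I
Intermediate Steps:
m = I*sqrt(3) (m = sqrt(-3) = I*sqrt(3) ≈ 1.732*I)
a(V, C) = V (a(V, C) = 0 + V = V)
n = -4 (n = 4*(-1) = -4)
(a(4/m, 3 - 6) + n)**2 = (4/((I*sqrt(3))) - 4)**2 = (4*(-I*sqrt(3)/3) - 4)**2 = (-4*I*sqrt(3)/3 - 4)**2 = (-4 - 4*I*sqrt(3)/3)**2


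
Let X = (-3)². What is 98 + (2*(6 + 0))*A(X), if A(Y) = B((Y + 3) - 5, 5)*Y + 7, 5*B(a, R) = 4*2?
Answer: 1774/5 ≈ 354.80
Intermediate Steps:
B(a, R) = 8/5 (B(a, R) = (4*2)/5 = (⅕)*8 = 8/5)
X = 9
A(Y) = 7 + 8*Y/5 (A(Y) = 8*Y/5 + 7 = 7 + 8*Y/5)
98 + (2*(6 + 0))*A(X) = 98 + (2*(6 + 0))*(7 + (8/5)*9) = 98 + (2*6)*(7 + 72/5) = 98 + 12*(107/5) = 98 + 1284/5 = 1774/5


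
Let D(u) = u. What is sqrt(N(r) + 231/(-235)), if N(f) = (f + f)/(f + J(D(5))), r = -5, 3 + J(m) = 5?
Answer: sqrt(1168185)/705 ≈ 1.5331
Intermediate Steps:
J(m) = 2 (J(m) = -3 + 5 = 2)
N(f) = 2*f/(2 + f) (N(f) = (f + f)/(f + 2) = (2*f)/(2 + f) = 2*f/(2 + f))
sqrt(N(r) + 231/(-235)) = sqrt(2*(-5)/(2 - 5) + 231/(-235)) = sqrt(2*(-5)/(-3) + 231*(-1/235)) = sqrt(2*(-5)*(-1/3) - 231/235) = sqrt(10/3 - 231/235) = sqrt(1657/705) = sqrt(1168185)/705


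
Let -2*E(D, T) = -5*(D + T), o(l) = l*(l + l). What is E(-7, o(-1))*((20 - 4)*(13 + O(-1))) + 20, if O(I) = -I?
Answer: -2780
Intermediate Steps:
o(l) = 2*l² (o(l) = l*(2*l) = 2*l²)
E(D, T) = 5*D/2 + 5*T/2 (E(D, T) = -(-5)*(D + T)/2 = -(-5*D - 5*T)/2 = 5*D/2 + 5*T/2)
E(-7, o(-1))*((20 - 4)*(13 + O(-1))) + 20 = ((5/2)*(-7) + 5*(2*(-1)²)/2)*((20 - 4)*(13 - 1*(-1))) + 20 = (-35/2 + 5*(2*1)/2)*(16*(13 + 1)) + 20 = (-35/2 + (5/2)*2)*(16*14) + 20 = (-35/2 + 5)*224 + 20 = -25/2*224 + 20 = -2800 + 20 = -2780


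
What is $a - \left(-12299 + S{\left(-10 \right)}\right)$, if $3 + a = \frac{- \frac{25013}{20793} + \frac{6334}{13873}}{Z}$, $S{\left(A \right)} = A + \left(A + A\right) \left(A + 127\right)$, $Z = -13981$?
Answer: $\frac{59066985480283301}{4032977281509} \approx 14646.0$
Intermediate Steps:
$S{\left(A \right)} = A + 2 A \left(127 + A\right)$
$a = - \frac{12098716542040}{4032977281509}$ ($a = -3 + \frac{- \frac{25013}{20793} + \frac{6334}{13873}}{-13981} = -3 + \left(\left(-25013\right) \frac{1}{20793} + 6334 \cdot \frac{1}{13873}\right) \left(- \frac{1}{13981}\right) = -3 + \left(- \frac{25013}{20793} + \frac{6334}{13873}\right) \left(- \frac{1}{13981}\right) = -3 - - \frac{215302487}{4032977281509} = -3 + \frac{215302487}{4032977281509} = - \frac{12098716542040}{4032977281509} \approx -2.9999$)
$a - \left(-12299 + S{\left(-10 \right)}\right) = - \frac{12098716542040}{4032977281509} + \left(12299 - - 10 \left(255 + 2 \left(-10\right)\right)\right) = - \frac{12098716542040}{4032977281509} + \left(12299 - - 10 \left(255 - 20\right)\right) = - \frac{12098716542040}{4032977281509} + \left(12299 - \left(-10\right) 235\right) = - \frac{12098716542040}{4032977281509} + \left(12299 - -2350\right) = - \frac{12098716542040}{4032977281509} + \left(12299 + 2350\right) = - \frac{12098716542040}{4032977281509} + 14649 = \frac{59066985480283301}{4032977281509}$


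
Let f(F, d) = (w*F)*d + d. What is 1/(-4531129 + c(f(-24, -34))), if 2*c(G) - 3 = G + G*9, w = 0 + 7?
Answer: -2/9005475 ≈ -2.2209e-7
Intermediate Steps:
w = 7
f(F, d) = d + 7*F*d (f(F, d) = (7*F)*d + d = 7*F*d + d = d + 7*F*d)
c(G) = 3/2 + 5*G (c(G) = 3/2 + (G + G*9)/2 = 3/2 + (G + 9*G)/2 = 3/2 + (10*G)/2 = 3/2 + 5*G)
1/(-4531129 + c(f(-24, -34))) = 1/(-4531129 + (3/2 + 5*(-34*(1 + 7*(-24))))) = 1/(-4531129 + (3/2 + 5*(-34*(1 - 168)))) = 1/(-4531129 + (3/2 + 5*(-34*(-167)))) = 1/(-4531129 + (3/2 + 5*5678)) = 1/(-4531129 + (3/2 + 28390)) = 1/(-4531129 + 56783/2) = 1/(-9005475/2) = -2/9005475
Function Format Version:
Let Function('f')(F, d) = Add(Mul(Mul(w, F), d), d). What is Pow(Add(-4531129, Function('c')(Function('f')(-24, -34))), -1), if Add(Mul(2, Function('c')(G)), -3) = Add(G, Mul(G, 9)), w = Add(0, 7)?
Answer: Rational(-2, 9005475) ≈ -2.2209e-7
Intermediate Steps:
w = 7
Function('f')(F, d) = Add(d, Mul(7, F, d)) (Function('f')(F, d) = Add(Mul(Mul(7, F), d), d) = Add(Mul(7, F, d), d) = Add(d, Mul(7, F, d)))
Function('c')(G) = Add(Rational(3, 2), Mul(5, G)) (Function('c')(G) = Add(Rational(3, 2), Mul(Rational(1, 2), Add(G, Mul(G, 9)))) = Add(Rational(3, 2), Mul(Rational(1, 2), Add(G, Mul(9, G)))) = Add(Rational(3, 2), Mul(Rational(1, 2), Mul(10, G))) = Add(Rational(3, 2), Mul(5, G)))
Pow(Add(-4531129, Function('c')(Function('f')(-24, -34))), -1) = Pow(Add(-4531129, Add(Rational(3, 2), Mul(5, Mul(-34, Add(1, Mul(7, -24)))))), -1) = Pow(Add(-4531129, Add(Rational(3, 2), Mul(5, Mul(-34, Add(1, -168))))), -1) = Pow(Add(-4531129, Add(Rational(3, 2), Mul(5, Mul(-34, -167)))), -1) = Pow(Add(-4531129, Add(Rational(3, 2), Mul(5, 5678))), -1) = Pow(Add(-4531129, Add(Rational(3, 2), 28390)), -1) = Pow(Add(-4531129, Rational(56783, 2)), -1) = Pow(Rational(-9005475, 2), -1) = Rational(-2, 9005475)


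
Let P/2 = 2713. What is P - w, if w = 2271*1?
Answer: 3155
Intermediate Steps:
P = 5426 (P = 2*2713 = 5426)
w = 2271
P - w = 5426 - 1*2271 = 5426 - 2271 = 3155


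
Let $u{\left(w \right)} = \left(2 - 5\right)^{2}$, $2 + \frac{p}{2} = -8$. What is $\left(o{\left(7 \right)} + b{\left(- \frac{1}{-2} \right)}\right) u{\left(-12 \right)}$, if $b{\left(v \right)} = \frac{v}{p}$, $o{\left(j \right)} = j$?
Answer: $\frac{2511}{40} \approx 62.775$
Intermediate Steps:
$p = -20$ ($p = -4 + 2 \left(-8\right) = -4 - 16 = -20$)
$b{\left(v \right)} = - \frac{v}{20}$ ($b{\left(v \right)} = \frac{v}{-20} = v \left(- \frac{1}{20}\right) = - \frac{v}{20}$)
$u{\left(w \right)} = 9$ ($u{\left(w \right)} = \left(-3\right)^{2} = 9$)
$\left(o{\left(7 \right)} + b{\left(- \frac{1}{-2} \right)}\right) u{\left(-12 \right)} = \left(7 - \frac{\left(-1\right) \frac{1}{-2}}{20}\right) 9 = \left(7 - \frac{\left(-1\right) \left(- \frac{1}{2}\right)}{20}\right) 9 = \left(7 - \frac{1}{40}\right) 9 = \frac{279}{40} \cdot 9 = \frac{2511}{40}$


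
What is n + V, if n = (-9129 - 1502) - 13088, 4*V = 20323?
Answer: -74553/4 ≈ -18638.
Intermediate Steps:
V = 20323/4 (V = (1/4)*20323 = 20323/4 ≈ 5080.8)
n = -23719 (n = -10631 - 13088 = -23719)
n + V = -23719 + 20323/4 = -74553/4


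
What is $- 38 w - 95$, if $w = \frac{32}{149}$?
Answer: $- \frac{15371}{149} \approx -103.16$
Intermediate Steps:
$w = \frac{32}{149}$ ($w = 32 \cdot \frac{1}{149} = \frac{32}{149} \approx 0.21477$)
$- 38 w - 95 = \left(-38\right) \frac{32}{149} - 95 = - \frac{1216}{149} - 95 = - \frac{15371}{149}$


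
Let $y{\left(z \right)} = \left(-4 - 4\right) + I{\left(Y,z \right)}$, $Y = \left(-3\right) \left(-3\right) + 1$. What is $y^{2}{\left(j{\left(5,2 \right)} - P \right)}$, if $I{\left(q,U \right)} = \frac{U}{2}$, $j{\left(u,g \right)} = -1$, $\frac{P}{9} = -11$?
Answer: $1681$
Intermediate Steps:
$P = -99$ ($P = 9 \left(-11\right) = -99$)
$Y = 10$ ($Y = 9 + 1 = 10$)
$I{\left(q,U \right)} = \frac{U}{2}$ ($I{\left(q,U \right)} = U \frac{1}{2} = \frac{U}{2}$)
$y{\left(z \right)} = -8 + \frac{z}{2}$ ($y{\left(z \right)} = \left(-4 - 4\right) + \frac{z}{2} = -8 + \frac{z}{2}$)
$y^{2}{\left(j{\left(5,2 \right)} - P \right)} = \left(-8 + \frac{-1 - -99}{2}\right)^{2} = \left(-8 + \frac{-1 + 99}{2}\right)^{2} = \left(-8 + \frac{1}{2} \cdot 98\right)^{2} = \left(-8 + 49\right)^{2} = 41^{2} = 1681$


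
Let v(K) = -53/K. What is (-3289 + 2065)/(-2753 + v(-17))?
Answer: 5202/11687 ≈ 0.44511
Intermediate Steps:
(-3289 + 2065)/(-2753 + v(-17)) = (-3289 + 2065)/(-2753 - 53/(-17)) = -1224/(-2753 - 53*(-1/17)) = -1224/(-2753 + 53/17) = -1224/(-46748/17) = -1224*(-17/46748) = 5202/11687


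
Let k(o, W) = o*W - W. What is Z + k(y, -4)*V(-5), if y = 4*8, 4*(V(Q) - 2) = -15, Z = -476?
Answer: -259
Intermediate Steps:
V(Q) = -7/4 (V(Q) = 2 + (¼)*(-15) = 2 - 15/4 = -7/4)
y = 32
k(o, W) = -W + W*o (k(o, W) = W*o - W = -W + W*o)
Z + k(y, -4)*V(-5) = -476 - 4*(-1 + 32)*(-7/4) = -476 - 4*31*(-7/4) = -476 - 124*(-7/4) = -476 + 217 = -259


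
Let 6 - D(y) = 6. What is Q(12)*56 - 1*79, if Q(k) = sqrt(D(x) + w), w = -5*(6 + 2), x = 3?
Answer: -79 + 112*I*sqrt(10) ≈ -79.0 + 354.18*I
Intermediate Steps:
w = -40 (w = -5*8 = -40)
D(y) = 0 (D(y) = 6 - 1*6 = 6 - 6 = 0)
Q(k) = 2*I*sqrt(10) (Q(k) = sqrt(0 - 40) = sqrt(-40) = 2*I*sqrt(10))
Q(12)*56 - 1*79 = (2*I*sqrt(10))*56 - 1*79 = 112*I*sqrt(10) - 79 = -79 + 112*I*sqrt(10)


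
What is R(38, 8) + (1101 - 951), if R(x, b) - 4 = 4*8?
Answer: 186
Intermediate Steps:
R(x, b) = 36 (R(x, b) = 4 + 4*8 = 4 + 32 = 36)
R(38, 8) + (1101 - 951) = 36 + (1101 - 951) = 36 + 150 = 186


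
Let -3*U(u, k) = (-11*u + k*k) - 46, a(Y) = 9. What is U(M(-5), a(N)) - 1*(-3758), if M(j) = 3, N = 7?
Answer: 11272/3 ≈ 3757.3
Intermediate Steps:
U(u, k) = 46/3 - k²/3 + 11*u/3 (U(u, k) = -((-11*u + k*k) - 46)/3 = -((-11*u + k²) - 46)/3 = -((k² - 11*u) - 46)/3 = -(-46 + k² - 11*u)/3 = 46/3 - k²/3 + 11*u/3)
U(M(-5), a(N)) - 1*(-3758) = (46/3 - ⅓*9² + (11/3)*3) - 1*(-3758) = (46/3 - ⅓*81 + 11) + 3758 = (46/3 - 27 + 11) + 3758 = -⅔ + 3758 = 11272/3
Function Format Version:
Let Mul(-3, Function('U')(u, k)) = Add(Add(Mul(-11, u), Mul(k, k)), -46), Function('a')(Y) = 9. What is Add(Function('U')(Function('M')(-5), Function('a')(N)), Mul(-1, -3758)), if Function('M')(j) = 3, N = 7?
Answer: Rational(11272, 3) ≈ 3757.3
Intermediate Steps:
Function('U')(u, k) = Add(Rational(46, 3), Mul(Rational(-1, 3), Pow(k, 2)), Mul(Rational(11, 3), u)) (Function('U')(u, k) = Mul(Rational(-1, 3), Add(Add(Mul(-11, u), Mul(k, k)), -46)) = Mul(Rational(-1, 3), Add(Add(Mul(-11, u), Pow(k, 2)), -46)) = Mul(Rational(-1, 3), Add(Add(Pow(k, 2), Mul(-11, u)), -46)) = Mul(Rational(-1, 3), Add(-46, Pow(k, 2), Mul(-11, u))) = Add(Rational(46, 3), Mul(Rational(-1, 3), Pow(k, 2)), Mul(Rational(11, 3), u)))
Add(Function('U')(Function('M')(-5), Function('a')(N)), Mul(-1, -3758)) = Add(Add(Rational(46, 3), Mul(Rational(-1, 3), Pow(9, 2)), Mul(Rational(11, 3), 3)), Mul(-1, -3758)) = Add(Add(Rational(46, 3), Mul(Rational(-1, 3), 81), 11), 3758) = Add(Add(Rational(46, 3), -27, 11), 3758) = Add(Rational(-2, 3), 3758) = Rational(11272, 3)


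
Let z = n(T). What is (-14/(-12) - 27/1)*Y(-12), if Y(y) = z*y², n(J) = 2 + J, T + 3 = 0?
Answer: 3720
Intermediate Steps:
T = -3 (T = -3 + 0 = -3)
z = -1 (z = 2 - 3 = -1)
Y(y) = -y²
(-14/(-12) - 27/1)*Y(-12) = (-14/(-12) - 27/1)*(-1*(-12)²) = (-14*(-1/12) - 27*1)*(-1*144) = (7/6 - 27)*(-144) = -155/6*(-144) = 3720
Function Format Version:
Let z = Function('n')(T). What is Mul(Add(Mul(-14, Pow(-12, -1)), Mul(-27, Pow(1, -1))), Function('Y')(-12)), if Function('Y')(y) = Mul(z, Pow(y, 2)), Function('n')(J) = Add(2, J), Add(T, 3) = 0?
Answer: 3720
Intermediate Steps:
T = -3 (T = Add(-3, 0) = -3)
z = -1 (z = Add(2, -3) = -1)
Function('Y')(y) = Mul(-1, Pow(y, 2))
Mul(Add(Mul(-14, Pow(-12, -1)), Mul(-27, Pow(1, -1))), Function('Y')(-12)) = Mul(Add(Mul(-14, Pow(-12, -1)), Mul(-27, Pow(1, -1))), Mul(-1, Pow(-12, 2))) = Mul(Add(Mul(-14, Rational(-1, 12)), Mul(-27, 1)), Mul(-1, 144)) = Mul(Add(Rational(7, 6), -27), -144) = Mul(Rational(-155, 6), -144) = 3720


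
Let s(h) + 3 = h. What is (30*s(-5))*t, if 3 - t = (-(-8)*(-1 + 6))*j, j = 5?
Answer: 47280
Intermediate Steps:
s(h) = -3 + h
t = -197 (t = 3 - (-(-8)*(-1 + 6))*5 = 3 - (-(-8)*5)*5 = 3 - (-4*(-10))*5 = 3 - 40*5 = 3 - 1*200 = 3 - 200 = -197)
(30*s(-5))*t = (30*(-3 - 5))*(-197) = (30*(-8))*(-197) = -240*(-197) = 47280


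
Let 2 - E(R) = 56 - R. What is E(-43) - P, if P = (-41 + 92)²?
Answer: -2698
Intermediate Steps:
E(R) = -54 + R (E(R) = 2 - (56 - R) = 2 + (-56 + R) = -54 + R)
P = 2601 (P = 51² = 2601)
E(-43) - P = (-54 - 43) - 1*2601 = -97 - 2601 = -2698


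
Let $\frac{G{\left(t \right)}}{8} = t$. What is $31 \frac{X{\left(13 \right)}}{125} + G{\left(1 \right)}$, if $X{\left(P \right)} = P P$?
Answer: $\frac{6239}{125} \approx 49.912$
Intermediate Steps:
$G{\left(t \right)} = 8 t$
$X{\left(P \right)} = P^{2}$
$31 \frac{X{\left(13 \right)}}{125} + G{\left(1 \right)} = 31 \frac{13^{2}}{125} + 8 \cdot 1 = 31 \cdot 169 \cdot \frac{1}{125} + 8 = 31 \cdot \frac{169}{125} + 8 = \frac{5239}{125} + 8 = \frac{6239}{125}$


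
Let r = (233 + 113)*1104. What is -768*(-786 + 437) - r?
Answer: -113952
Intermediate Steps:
r = 381984 (r = 346*1104 = 381984)
-768*(-786 + 437) - r = -768*(-786 + 437) - 1*381984 = -768*(-349) - 381984 = 268032 - 381984 = -113952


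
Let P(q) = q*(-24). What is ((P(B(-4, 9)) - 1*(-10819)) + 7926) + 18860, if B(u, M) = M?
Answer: 37389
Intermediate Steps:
P(q) = -24*q
((P(B(-4, 9)) - 1*(-10819)) + 7926) + 18860 = ((-24*9 - 1*(-10819)) + 7926) + 18860 = ((-216 + 10819) + 7926) + 18860 = (10603 + 7926) + 18860 = 18529 + 18860 = 37389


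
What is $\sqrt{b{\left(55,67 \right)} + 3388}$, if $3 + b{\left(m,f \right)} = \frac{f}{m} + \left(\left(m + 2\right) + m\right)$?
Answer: $\frac{3 \sqrt{1175790}}{55} \approx 59.146$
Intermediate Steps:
$b{\left(m,f \right)} = -1 + 2 m + \frac{f}{m}$ ($b{\left(m,f \right)} = -3 + \left(\frac{f}{m} + \left(\left(m + 2\right) + m\right)\right) = -3 + \left(\frac{f}{m} + \left(\left(2 + m\right) + m\right)\right) = -3 + \left(\frac{f}{m} + \left(2 + 2 m\right)\right) = -3 + \left(2 + 2 m + \frac{f}{m}\right) = -1 + 2 m + \frac{f}{m}$)
$\sqrt{b{\left(55,67 \right)} + 3388} = \sqrt{\left(-1 + 2 \cdot 55 + \frac{67}{55}\right) + 3388} = \sqrt{\left(-1 + 110 + 67 \cdot \frac{1}{55}\right) + 3388} = \sqrt{\left(-1 + 110 + \frac{67}{55}\right) + 3388} = \sqrt{\frac{6062}{55} + 3388} = \sqrt{\frac{192402}{55}} = \frac{3 \sqrt{1175790}}{55}$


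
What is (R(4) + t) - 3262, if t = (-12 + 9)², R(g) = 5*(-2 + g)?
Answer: -3243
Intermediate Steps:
R(g) = -10 + 5*g
t = 9 (t = (-3)² = 9)
(R(4) + t) - 3262 = ((-10 + 5*4) + 9) - 3262 = ((-10 + 20) + 9) - 3262 = (10 + 9) - 3262 = 19 - 3262 = -3243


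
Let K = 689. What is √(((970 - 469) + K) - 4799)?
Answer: 3*I*√401 ≈ 60.075*I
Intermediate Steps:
√(((970 - 469) + K) - 4799) = √(((970 - 469) + 689) - 4799) = √((501 + 689) - 4799) = √(1190 - 4799) = √(-3609) = 3*I*√401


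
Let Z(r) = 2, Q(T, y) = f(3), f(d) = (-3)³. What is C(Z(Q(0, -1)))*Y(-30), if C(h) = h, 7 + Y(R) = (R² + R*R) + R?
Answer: 3526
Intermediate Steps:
f(d) = -27
Q(T, y) = -27
Y(R) = -7 + R + 2*R² (Y(R) = -7 + ((R² + R*R) + R) = -7 + ((R² + R²) + R) = -7 + (2*R² + R) = -7 + (R + 2*R²) = -7 + R + 2*R²)
C(Z(Q(0, -1)))*Y(-30) = 2*(-7 - 30 + 2*(-30)²) = 2*(-7 - 30 + 2*900) = 2*(-7 - 30 + 1800) = 2*1763 = 3526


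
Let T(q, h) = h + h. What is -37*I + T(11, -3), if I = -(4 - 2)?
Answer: 68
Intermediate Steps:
T(q, h) = 2*h
I = -2 (I = -1*2 = -2)
-37*I + T(11, -3) = -37*(-2) + 2*(-3) = 74 - 6 = 68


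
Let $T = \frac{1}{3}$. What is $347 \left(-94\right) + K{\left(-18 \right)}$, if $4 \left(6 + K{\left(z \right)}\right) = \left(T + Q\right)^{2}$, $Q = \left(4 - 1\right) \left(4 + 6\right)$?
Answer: $- \frac{1166183}{36} \approx -32394.0$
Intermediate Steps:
$T = \frac{1}{3} \approx 0.33333$
$Q = 30$ ($Q = 3 \cdot 10 = 30$)
$K{\left(z \right)} = \frac{8065}{36}$ ($K{\left(z \right)} = -6 + \frac{\left(\frac{1}{3} + 30\right)^{2}}{4} = -6 + \frac{\left(\frac{91}{3}\right)^{2}}{4} = -6 + \frac{1}{4} \cdot \frac{8281}{9} = -6 + \frac{8281}{36} = \frac{8065}{36}$)
$347 \left(-94\right) + K{\left(-18 \right)} = 347 \left(-94\right) + \frac{8065}{36} = -32618 + \frac{8065}{36} = - \frac{1166183}{36}$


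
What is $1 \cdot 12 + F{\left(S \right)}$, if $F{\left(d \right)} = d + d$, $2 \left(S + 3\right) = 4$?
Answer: $10$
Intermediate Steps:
$S = -1$ ($S = -3 + \frac{1}{2} \cdot 4 = -3 + 2 = -1$)
$F{\left(d \right)} = 2 d$
$1 \cdot 12 + F{\left(S \right)} = 1 \cdot 12 + 2 \left(-1\right) = 12 - 2 = 10$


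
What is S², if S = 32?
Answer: 1024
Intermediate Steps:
S² = 32² = 1024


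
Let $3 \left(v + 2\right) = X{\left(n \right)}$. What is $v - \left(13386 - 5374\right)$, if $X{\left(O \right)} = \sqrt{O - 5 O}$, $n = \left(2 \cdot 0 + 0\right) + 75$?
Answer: $-8014 + \frac{10 i \sqrt{3}}{3} \approx -8014.0 + 5.7735 i$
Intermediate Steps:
$n = 75$ ($n = \left(0 + 0\right) + 75 = 0 + 75 = 75$)
$X{\left(O \right)} = 2 \sqrt{- O}$ ($X{\left(O \right)} = \sqrt{- 4 O} = 2 \sqrt{- O}$)
$v = -2 + \frac{10 i \sqrt{3}}{3}$ ($v = -2 + \frac{2 \sqrt{\left(-1\right) 75}}{3} = -2 + \frac{2 \sqrt{-75}}{3} = -2 + \frac{2 \cdot 5 i \sqrt{3}}{3} = -2 + \frac{10 i \sqrt{3}}{3} \approx -2.0 + 5.7735 i$)
$v - \left(13386 - 5374\right) = \left(-2 + \frac{10 i \sqrt{3}}{3}\right) - \left(13386 - 5374\right) = \left(-2 + \frac{10 i \sqrt{3}}{3}\right) - 8012 = -8014 + \frac{10 i \sqrt{3}}{3}$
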